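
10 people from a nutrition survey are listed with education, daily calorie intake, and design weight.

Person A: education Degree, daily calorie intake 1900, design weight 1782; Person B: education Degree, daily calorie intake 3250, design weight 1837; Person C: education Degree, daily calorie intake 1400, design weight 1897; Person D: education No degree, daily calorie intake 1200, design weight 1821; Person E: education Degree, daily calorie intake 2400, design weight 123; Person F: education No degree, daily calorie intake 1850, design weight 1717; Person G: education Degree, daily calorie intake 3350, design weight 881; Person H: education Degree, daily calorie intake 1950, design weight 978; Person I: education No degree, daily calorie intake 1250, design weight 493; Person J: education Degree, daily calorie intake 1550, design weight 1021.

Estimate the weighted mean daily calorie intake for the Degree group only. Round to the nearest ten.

Degree rows: A, B, C, E, G, H, J
Weighted sum = 1900×1782 + 3250×1837 + 1400×1897 + 2400×123 + 3350×881 + 1950×978 + 1550×1021
  = 3385800 + 5970250 + 2655800 + 295200 + 2951350 + 1907100 + 1582550 = 18748050
Sum of weights = 1782 + 1837 + 1897 + 123 + 881 + 978 + 1021 = 8519
Weighted mean = 18748050 / 8519 = 2200.7337

2200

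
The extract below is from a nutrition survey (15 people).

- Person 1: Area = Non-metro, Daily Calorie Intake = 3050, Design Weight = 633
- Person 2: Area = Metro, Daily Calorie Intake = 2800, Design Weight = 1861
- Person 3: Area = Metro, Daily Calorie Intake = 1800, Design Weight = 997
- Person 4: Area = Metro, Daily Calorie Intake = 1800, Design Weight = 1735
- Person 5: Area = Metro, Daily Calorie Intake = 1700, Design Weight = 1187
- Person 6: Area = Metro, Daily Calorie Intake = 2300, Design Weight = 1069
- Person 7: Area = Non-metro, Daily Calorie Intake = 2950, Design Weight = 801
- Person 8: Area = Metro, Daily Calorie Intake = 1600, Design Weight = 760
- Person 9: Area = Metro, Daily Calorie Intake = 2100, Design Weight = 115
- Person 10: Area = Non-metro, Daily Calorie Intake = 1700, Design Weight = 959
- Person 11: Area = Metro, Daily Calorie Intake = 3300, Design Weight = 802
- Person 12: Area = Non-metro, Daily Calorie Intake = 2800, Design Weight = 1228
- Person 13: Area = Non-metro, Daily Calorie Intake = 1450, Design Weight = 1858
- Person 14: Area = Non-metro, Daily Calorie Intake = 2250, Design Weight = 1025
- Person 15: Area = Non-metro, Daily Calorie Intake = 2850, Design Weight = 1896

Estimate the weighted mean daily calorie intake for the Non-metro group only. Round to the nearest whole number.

Non-metro rows: 1, 7, 10, 12, 13, 14, 15
Weighted sum = 19766250
Sum of weights = 8400
Weighted mean = 19766250 / 8400 = 2353.125

2353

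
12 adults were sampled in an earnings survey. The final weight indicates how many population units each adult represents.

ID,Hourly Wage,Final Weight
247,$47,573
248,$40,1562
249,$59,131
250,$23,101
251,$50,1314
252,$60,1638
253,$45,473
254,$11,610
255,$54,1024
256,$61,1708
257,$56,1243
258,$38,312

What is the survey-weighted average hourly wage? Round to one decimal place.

49.8

Weighted sum = 532386
Sum of weights = 573 + 1562 + 131 + 101 + 1314 + 1638 + 473 + 610 + 1024 + 1708 + 1243 + 312 = 10689
Weighted mean = 532386 / 10689 = 49.806904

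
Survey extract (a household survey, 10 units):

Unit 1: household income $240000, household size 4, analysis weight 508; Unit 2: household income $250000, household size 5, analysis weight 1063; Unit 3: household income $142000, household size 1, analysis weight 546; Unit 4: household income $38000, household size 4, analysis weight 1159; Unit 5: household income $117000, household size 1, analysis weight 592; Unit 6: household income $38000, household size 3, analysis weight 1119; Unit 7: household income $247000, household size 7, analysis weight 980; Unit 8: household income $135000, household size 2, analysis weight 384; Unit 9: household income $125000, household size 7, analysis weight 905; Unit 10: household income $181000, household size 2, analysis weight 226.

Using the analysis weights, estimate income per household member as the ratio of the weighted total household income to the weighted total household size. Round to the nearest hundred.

34600

Σ wᵢ·y = 240000×508 + 250000×1063 + 142000×546 + 38000×1159 + 117000×592 + 38000×1119 + 247000×980 + 135000×384 + 125000×905 + 181000×226
  = 121920000 + 265750000 + 77532000 + 44042000 + 69264000 + 42522000 + 242060000 + 51840000 + 113125000 + 40906000 = 1068961000
Σ wᵢ·x = 4×508 + 5×1063 + 1×546 + 4×1159 + 1×592 + 3×1119 + 7×980 + 2×384 + 7×905 + 2×226
  = 30893
Ratio = 1068961000 / 30893 = 34602.046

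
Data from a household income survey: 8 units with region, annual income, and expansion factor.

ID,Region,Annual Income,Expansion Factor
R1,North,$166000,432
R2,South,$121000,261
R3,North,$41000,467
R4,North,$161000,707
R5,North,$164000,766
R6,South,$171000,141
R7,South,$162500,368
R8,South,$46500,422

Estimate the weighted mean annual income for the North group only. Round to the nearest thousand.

139000

North rows: R1, R3, R4, R5
Weighted sum = 166000×432 + 41000×467 + 161000×707 + 164000×766
  = 71712000 + 19147000 + 113827000 + 125624000 = 330310000
Sum of weights = 432 + 467 + 707 + 766 = 2372
Weighted mean = 330310000 / 2372 = 139253.79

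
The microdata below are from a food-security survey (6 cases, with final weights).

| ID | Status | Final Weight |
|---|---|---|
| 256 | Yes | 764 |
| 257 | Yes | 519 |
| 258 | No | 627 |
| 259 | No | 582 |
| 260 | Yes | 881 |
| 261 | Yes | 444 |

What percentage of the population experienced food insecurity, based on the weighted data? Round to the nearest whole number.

68

Sum of weights for 'Yes' = 764 + 519 + 881 + 444 = 2608
Total weight = 764 + 519 + 627 + 582 + 881 + 444 = 3817
Weighted proportion = 2608 / 3817 = 0.6832591 → 68.32591%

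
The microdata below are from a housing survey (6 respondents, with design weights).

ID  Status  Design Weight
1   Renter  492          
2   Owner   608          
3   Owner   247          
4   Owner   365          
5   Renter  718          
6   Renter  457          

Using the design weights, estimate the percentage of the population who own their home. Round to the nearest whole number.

Sum of weights for 'Owner' = 608 + 247 + 365 = 1220
Total weight = 492 + 608 + 247 + 365 + 718 + 457 = 2887
Weighted proportion = 1220 / 2887 = 0.422584 → 42.2584%

42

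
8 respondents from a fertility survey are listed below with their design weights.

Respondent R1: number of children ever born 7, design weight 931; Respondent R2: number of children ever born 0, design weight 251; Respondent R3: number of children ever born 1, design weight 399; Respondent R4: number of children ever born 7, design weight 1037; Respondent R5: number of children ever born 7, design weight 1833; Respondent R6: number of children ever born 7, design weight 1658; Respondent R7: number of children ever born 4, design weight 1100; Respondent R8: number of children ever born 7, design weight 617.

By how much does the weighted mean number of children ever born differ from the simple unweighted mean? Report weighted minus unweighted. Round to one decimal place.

Unweighted sum = 7 + 0 + 1 + 7 + 7 + 7 + 4 + 7 = 40
Unweighted mean = 40 / 8 = 5
Weighted sum = 7×931 + 0×251 + 1×399 + 7×1037 + 7×1833 + 7×1658 + 4×1100 + 7×617
  = 47331
Sum of weights = 931 + 251 + 399 + 1037 + 1833 + 1658 + 1100 + 617 = 7826
Weighted mean = 47331 / 7826 = 6.0479172
Difference (weighted minus unweighted) = 1.0479172

1.0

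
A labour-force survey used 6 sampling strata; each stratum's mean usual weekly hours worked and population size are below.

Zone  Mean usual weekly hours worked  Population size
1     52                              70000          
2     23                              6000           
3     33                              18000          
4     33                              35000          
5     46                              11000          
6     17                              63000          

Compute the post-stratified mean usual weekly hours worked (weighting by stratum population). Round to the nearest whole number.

35

Σ Nₕ·x̄ₕ = 52×70000 + 23×6000 + 33×18000 + 33×35000 + 46×11000 + 17×63000
  = 3640000 + 138000 + 594000 + 1155000 + 506000 + 1071000 = 7104000
Σ Nₕ = 70000 + 6000 + 18000 + 35000 + 11000 + 63000 = 203000
Overall mean = 7104000 / 203000 = 34.995074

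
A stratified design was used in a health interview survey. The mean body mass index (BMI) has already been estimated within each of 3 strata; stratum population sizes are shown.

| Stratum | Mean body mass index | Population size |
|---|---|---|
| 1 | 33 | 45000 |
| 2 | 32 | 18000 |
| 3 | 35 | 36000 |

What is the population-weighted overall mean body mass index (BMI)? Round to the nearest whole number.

Σ Nₕ·x̄ₕ = 33×45000 + 32×18000 + 35×36000
  = 1485000 + 576000 + 1260000 = 3321000
Σ Nₕ = 45000 + 18000 + 36000 = 99000
Overall mean = 3321000 / 99000 = 33.545455

34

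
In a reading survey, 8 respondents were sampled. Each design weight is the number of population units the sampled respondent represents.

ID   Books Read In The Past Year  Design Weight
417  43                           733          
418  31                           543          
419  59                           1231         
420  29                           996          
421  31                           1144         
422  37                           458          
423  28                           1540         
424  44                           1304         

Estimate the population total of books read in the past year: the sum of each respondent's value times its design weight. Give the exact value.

302771

Weighted total = 43×733 + 31×543 + 59×1231 + 29×996 + 31×1144 + 37×458 + 28×1540 + 44×1304
  = 31519 + 16833 + 72629 + 28884 + 35464 + 16946 + 43120 + 57376 = 302771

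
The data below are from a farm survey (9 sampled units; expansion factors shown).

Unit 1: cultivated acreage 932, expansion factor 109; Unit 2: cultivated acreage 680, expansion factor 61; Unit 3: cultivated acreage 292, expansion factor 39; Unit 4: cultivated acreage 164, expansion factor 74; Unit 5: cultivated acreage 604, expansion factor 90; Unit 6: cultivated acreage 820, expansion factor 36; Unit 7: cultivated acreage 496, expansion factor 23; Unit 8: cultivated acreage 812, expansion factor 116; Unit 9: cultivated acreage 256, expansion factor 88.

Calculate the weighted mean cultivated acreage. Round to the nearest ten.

Weighted sum = 932×109 + 680×61 + 292×39 + 164×74 + 604×90 + 820×36 + 496×23 + 812×116 + 256×88
  = 378600
Sum of weights = 109 + 61 + 39 + 74 + 90 + 36 + 23 + 116 + 88 = 636
Weighted mean = 378600 / 636 = 595.28302

600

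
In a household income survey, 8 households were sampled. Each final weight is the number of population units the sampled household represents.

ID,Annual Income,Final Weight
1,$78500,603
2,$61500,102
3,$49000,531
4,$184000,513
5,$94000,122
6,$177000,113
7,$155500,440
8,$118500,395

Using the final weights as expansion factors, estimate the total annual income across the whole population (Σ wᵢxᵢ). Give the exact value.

320716000

Weighted total = 78500×603 + 61500×102 + 49000×531 + 184000×513 + 94000×122 + 177000×113 + 155500×440 + 118500×395
  = 47335500 + 6273000 + 26019000 + 94392000 + 11468000 + 20001000 + 68420000 + 46807500 = 320716000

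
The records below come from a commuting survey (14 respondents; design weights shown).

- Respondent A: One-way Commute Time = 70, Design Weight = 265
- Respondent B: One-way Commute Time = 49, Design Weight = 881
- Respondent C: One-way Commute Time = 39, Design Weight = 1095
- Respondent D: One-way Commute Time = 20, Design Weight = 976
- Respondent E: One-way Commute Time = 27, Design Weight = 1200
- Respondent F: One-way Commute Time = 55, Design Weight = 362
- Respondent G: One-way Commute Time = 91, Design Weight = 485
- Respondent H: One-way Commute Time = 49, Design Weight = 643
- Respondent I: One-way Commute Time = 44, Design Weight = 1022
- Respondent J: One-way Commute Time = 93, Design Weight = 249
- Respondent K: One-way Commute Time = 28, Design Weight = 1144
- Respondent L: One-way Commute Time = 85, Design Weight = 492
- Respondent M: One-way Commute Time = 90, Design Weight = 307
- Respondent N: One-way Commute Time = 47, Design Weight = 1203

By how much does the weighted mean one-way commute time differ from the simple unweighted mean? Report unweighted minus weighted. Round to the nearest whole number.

10

Unweighted sum = 787
Unweighted mean = 787 / 14 = 56.214286
Weighted sum = 478044
Sum of weights = 10324
Weighted mean = 478044 / 10324 = 46.304146
Difference (unweighted minus weighted) = 9.91014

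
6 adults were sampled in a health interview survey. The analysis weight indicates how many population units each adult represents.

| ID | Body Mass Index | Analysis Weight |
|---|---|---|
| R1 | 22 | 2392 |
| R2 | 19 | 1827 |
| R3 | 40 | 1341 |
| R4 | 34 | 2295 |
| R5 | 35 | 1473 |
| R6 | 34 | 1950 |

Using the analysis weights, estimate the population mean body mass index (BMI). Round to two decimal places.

29.87

Weighted sum = 22×2392 + 19×1827 + 40×1341 + 34×2295 + 35×1473 + 34×1950
  = 336862
Sum of weights = 2392 + 1827 + 1341 + 2295 + 1473 + 1950 = 11278
Weighted mean = 336862 / 11278 = 29.868948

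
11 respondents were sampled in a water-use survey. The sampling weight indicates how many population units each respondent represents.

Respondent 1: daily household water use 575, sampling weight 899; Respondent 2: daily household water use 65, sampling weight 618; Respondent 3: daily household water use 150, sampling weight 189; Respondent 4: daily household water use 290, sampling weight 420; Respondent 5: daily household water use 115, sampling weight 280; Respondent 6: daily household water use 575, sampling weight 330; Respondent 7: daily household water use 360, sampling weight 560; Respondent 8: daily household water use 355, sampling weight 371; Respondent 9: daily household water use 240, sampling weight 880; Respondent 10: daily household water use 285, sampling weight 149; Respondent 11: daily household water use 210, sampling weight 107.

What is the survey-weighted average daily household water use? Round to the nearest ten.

Weighted sum = 1538635
Sum of weights = 899 + 618 + 189 + 420 + 280 + 330 + 560 + 371 + 880 + 149 + 107 = 4803
Weighted mean = 1538635 / 4803 = 320.34874

320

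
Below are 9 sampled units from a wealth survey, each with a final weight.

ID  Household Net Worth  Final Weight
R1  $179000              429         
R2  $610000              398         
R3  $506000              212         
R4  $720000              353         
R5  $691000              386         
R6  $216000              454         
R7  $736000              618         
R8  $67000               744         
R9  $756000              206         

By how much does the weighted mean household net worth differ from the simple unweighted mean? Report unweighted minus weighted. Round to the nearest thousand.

Unweighted sum = 179000 + 610000 + 506000 + 720000 + 691000 + 216000 + 736000 + 67000 + 756000 = 4481000
Unweighted mean = 4481000 / 9 = 497888.89
Weighted sum = 179000×429 + 610000×398 + 506000×212 + 720000×353 + 691000×386 + 216000×454 + 736000×618 + 67000×744 + 756000×206
  = 76791000 + 242780000 + 107272000 + 254160000 + 266726000 + 98064000 + 454848000 + 49848000 + 155736000 = 1706225000
Sum of weights = 3800
Weighted mean = 1706225000 / 3800 = 449006.58
Difference (unweighted minus weighted) = 48882.31

49000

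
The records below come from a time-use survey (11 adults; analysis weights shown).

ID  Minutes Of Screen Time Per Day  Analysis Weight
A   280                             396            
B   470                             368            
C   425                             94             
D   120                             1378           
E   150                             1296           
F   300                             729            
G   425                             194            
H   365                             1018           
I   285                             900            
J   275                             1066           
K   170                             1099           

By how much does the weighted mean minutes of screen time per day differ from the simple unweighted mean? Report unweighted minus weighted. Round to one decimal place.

Unweighted sum = 3265
Unweighted mean = 3265 / 11 = 296.81818
Weighted sum = 280×396 + 470×368 + 425×94 + 120×1378 + 150×1296 + 300×729 + 425×194 + 365×1018 + 285×900 + 275×1066 + 170×1099
  = 2092750
Sum of weights = 396 + 368 + 94 + 1378 + 1296 + 729 + 194 + 1018 + 900 + 1066 + 1099 = 8538
Weighted mean = 2092750 / 8538 = 245.1101
Difference (unweighted minus weighted) = 51.708086

51.7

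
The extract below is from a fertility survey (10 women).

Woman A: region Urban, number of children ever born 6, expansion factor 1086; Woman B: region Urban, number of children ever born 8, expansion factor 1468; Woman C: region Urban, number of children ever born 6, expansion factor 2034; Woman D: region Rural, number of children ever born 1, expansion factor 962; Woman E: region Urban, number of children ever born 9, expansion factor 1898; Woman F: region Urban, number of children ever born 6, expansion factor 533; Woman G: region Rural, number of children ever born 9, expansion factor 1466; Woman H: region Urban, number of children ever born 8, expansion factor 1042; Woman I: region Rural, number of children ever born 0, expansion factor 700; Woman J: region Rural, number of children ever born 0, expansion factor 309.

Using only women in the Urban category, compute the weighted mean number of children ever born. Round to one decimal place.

7.3

Urban rows: A, B, C, E, F, H
Weighted sum = 6×1086 + 8×1468 + 6×2034 + 9×1898 + 6×533 + 8×1042
  = 6516 + 11744 + 12204 + 17082 + 3198 + 8336 = 59080
Sum of weights = 8061
Weighted mean = 59080 / 8061 = 7.3291155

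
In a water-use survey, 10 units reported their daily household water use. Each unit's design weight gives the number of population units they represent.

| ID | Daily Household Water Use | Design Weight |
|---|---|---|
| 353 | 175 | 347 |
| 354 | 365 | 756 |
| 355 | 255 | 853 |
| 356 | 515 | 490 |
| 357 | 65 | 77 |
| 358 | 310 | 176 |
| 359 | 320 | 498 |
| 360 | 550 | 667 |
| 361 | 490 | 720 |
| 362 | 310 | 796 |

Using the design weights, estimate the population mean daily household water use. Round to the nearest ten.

Weighted sum = 175×347 + 365×756 + 255×853 + 515×490 + 65×77 + 310×176 + 320×498 + 550×667 + 490×720 + 310×796
  = 60725 + 275940 + 217515 + 252350 + 5005 + 54560 + 159360 + 366850 + 352800 + 246760 = 1991865
Sum of weights = 347 + 756 + 853 + 490 + 77 + 176 + 498 + 667 + 720 + 796 = 5380
Weighted mean = 1991865 / 5380 = 370.23513

370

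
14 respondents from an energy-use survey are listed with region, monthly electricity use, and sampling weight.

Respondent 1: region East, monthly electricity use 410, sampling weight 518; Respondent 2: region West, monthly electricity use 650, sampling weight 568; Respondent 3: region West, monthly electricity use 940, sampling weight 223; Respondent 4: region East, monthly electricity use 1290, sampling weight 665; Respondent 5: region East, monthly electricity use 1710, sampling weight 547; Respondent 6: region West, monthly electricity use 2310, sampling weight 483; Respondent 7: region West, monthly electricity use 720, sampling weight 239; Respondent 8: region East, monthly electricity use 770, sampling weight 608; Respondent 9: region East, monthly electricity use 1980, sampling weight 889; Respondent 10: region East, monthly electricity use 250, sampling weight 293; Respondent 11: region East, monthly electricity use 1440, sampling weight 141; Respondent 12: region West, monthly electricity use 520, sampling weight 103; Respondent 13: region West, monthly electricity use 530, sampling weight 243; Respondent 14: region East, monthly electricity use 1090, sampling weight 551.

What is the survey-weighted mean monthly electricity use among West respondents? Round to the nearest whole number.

West rows: 2, 3, 6, 7, 12, 13
Weighted sum = 650×568 + 940×223 + 2310×483 + 720×239 + 520×103 + 530×243
  = 2048980
Sum of weights = 568 + 223 + 483 + 239 + 103 + 243 = 1859
Weighted mean = 2048980 / 1859 = 1102.1947

1102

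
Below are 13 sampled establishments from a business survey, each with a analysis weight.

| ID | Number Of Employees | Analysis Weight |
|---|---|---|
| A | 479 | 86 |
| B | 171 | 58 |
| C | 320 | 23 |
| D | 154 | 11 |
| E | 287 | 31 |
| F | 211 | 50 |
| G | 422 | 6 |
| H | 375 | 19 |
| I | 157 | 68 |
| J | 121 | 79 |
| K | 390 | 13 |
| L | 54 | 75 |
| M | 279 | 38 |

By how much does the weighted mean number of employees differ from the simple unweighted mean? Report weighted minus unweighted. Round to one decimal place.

-31.1

Unweighted sum = 3420
Unweighted mean = 3420 / 13 = 263.07692
Weighted sum = 129227
Sum of weights = 557
Weighted mean = 129227 / 557 = 232.00539
Difference (weighted minus unweighted) = -31.071537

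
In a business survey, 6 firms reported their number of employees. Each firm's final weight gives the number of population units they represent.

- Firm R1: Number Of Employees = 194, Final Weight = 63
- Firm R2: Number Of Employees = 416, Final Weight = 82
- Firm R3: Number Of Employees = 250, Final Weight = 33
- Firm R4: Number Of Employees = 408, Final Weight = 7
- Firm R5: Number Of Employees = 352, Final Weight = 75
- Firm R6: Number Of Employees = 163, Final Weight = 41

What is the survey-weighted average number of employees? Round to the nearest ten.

Weighted sum = 194×63 + 416×82 + 250×33 + 408×7 + 352×75 + 163×41
  = 90523
Sum of weights = 301
Weighted mean = 90523 / 301 = 300.74086

300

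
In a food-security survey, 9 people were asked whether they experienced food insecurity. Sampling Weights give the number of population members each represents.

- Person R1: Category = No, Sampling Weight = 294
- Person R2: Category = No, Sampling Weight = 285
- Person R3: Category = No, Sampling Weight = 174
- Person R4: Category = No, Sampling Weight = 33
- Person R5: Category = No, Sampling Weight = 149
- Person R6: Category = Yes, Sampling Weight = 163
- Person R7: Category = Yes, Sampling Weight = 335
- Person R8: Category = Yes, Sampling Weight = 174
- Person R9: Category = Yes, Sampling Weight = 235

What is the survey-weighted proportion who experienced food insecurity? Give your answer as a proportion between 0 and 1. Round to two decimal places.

Sum of weights for 'Yes' = 163 + 335 + 174 + 235 = 907
Total weight = 294 + 285 + 174 + 33 + 149 + 163 + 335 + 174 + 235 = 1842
Weighted proportion = 907 / 1842 = 0.49239957

0.49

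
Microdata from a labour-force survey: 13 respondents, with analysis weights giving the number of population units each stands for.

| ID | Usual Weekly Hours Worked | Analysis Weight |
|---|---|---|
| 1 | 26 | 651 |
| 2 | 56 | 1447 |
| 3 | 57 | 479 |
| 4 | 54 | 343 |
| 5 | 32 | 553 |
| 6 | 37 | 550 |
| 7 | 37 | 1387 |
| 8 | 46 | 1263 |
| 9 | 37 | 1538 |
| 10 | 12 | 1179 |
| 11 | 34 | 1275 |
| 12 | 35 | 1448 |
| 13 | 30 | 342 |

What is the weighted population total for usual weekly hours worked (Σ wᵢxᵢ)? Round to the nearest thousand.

Weighted total = 466590

467000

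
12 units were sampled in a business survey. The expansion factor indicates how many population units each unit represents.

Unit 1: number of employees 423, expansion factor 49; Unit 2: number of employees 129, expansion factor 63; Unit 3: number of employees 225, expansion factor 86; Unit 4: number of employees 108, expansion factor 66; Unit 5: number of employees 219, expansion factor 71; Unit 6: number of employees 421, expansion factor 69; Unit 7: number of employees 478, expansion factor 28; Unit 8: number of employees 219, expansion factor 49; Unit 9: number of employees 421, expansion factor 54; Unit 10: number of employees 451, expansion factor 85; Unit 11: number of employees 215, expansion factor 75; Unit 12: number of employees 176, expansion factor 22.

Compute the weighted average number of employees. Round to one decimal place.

Weighted sum = 423×49 + 129×63 + 225×86 + 108×66 + 219×71 + 421×69 + 478×28 + 219×49 + 421×54 + 451×85 + 215×75 + 176×22
  = 205111
Sum of weights = 717
Weighted mean = 205111 / 717 = 286.06834

286.1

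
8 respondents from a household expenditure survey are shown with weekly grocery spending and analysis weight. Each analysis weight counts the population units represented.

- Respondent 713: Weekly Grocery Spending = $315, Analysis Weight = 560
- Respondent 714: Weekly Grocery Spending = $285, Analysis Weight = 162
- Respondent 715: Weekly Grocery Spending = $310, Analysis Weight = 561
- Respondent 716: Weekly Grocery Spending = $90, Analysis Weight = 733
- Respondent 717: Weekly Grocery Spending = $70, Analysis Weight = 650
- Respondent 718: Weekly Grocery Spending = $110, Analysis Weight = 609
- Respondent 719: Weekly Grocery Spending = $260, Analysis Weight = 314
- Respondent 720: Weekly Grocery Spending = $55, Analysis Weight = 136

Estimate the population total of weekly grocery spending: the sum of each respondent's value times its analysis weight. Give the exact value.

Weighted total = 315×560 + 285×162 + 310×561 + 90×733 + 70×650 + 110×609 + 260×314 + 55×136
  = 664060

664060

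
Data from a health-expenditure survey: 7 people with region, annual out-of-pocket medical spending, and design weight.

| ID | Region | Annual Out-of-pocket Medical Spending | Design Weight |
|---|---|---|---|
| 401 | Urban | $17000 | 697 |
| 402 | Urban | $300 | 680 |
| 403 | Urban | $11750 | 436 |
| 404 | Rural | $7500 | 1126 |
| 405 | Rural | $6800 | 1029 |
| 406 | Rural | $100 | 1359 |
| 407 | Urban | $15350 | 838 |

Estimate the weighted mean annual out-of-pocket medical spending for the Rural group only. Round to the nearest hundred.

4400

Rural rows: 404, 405, 406
Weighted sum = 7500×1126 + 6800×1029 + 100×1359
  = 8445000 + 6997200 + 135900 = 15578100
Sum of weights = 1126 + 1029 + 1359 = 3514
Weighted mean = 15578100 / 3514 = 4433.1531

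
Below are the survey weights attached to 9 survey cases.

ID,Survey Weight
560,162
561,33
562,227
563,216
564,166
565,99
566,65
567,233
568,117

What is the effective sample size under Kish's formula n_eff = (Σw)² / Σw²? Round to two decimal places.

Σ wᵢ = 162 + 33 + 227 + 216 + 166 + 99 + 65 + 233 + 117 = 1318
Σ wᵢ² = 26244 + 1089 + 51529 + 46656 + 27556 + 9801 + 4225 + 54289 + 13689 = 235078
n_eff = 1318² / 235078 = 1737124 / 235078 = 7.3895643

7.39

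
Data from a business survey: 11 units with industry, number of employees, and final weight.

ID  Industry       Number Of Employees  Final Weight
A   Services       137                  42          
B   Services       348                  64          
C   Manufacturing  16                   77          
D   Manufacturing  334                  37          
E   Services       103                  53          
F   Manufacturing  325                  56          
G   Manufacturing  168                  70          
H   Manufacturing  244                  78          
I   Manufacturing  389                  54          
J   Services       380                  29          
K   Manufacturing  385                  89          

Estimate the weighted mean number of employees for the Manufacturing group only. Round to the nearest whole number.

Manufacturing rows: C, D, F, G, H, I, K
Weighted sum = 16×77 + 334×37 + 325×56 + 168×70 + 244×78 + 389×54 + 385×89
  = 1232 + 12358 + 18200 + 11760 + 19032 + 21006 + 34265 = 117853
Sum of weights = 77 + 37 + 56 + 70 + 78 + 54 + 89 = 461
Weighted mean = 117853 / 461 = 255.64642

256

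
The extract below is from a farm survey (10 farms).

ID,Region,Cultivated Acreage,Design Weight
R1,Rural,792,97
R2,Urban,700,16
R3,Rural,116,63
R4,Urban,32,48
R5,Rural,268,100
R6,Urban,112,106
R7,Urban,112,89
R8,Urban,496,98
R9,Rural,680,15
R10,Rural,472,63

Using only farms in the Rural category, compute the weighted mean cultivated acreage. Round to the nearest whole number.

446

Rural rows: R1, R3, R5, R9, R10
Weighted sum = 792×97 + 116×63 + 268×100 + 680×15 + 472×63
  = 150868
Sum of weights = 97 + 63 + 100 + 15 + 63 = 338
Weighted mean = 150868 / 338 = 446.35503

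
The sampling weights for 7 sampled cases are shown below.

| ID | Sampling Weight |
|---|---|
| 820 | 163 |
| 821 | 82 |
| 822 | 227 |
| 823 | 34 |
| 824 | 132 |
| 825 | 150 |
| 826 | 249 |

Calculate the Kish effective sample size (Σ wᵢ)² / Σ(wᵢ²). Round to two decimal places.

5.72

Σ wᵢ = 163 + 82 + 227 + 34 + 132 + 150 + 249 = 1037
Σ wᵢ² = 26569 + 6724 + 51529 + 1156 + 17424 + 22500 + 62001 = 187903
n_eff = 1037² / 187903 = 1075369 / 187903 = 5.7230007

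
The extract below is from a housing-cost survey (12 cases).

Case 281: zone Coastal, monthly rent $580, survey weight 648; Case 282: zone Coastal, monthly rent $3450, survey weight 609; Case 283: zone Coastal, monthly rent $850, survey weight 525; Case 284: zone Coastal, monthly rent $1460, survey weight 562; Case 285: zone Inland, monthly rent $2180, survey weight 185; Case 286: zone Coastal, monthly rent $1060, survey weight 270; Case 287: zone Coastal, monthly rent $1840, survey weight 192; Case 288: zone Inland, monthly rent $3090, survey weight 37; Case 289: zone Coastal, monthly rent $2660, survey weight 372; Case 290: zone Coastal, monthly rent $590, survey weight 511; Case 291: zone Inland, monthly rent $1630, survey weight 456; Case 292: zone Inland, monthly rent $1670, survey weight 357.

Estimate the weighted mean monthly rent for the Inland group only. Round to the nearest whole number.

Inland rows: 285, 288, 291, 292
Weighted sum = 2180×185 + 3090×37 + 1630×456 + 1670×357
  = 403300 + 114330 + 743280 + 596190 = 1857100
Sum of weights = 185 + 37 + 456 + 357 = 1035
Weighted mean = 1857100 / 1035 = 1794.2995

1794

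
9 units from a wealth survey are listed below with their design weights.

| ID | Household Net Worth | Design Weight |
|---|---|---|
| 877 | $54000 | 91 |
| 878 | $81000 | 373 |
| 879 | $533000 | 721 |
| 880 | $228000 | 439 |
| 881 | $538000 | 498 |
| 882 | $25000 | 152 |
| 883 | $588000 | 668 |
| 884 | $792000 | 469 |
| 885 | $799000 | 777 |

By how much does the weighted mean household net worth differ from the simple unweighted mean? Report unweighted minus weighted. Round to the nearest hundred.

-115400

Unweighted sum = 3638000
Unweighted mean = 3638000 / 9 = 404222.22
Weighted sum = 54000×91 + 81000×373 + 533000×721 + 228000×439 + 538000×498 + 25000×152 + 588000×668 + 792000×469 + 799000×777
  = 2176291000
Sum of weights = 91 + 373 + 721 + 439 + 498 + 152 + 668 + 469 + 777 = 4188
Weighted mean = 2176291000 / 4188 = 519649.24
Difference (unweighted minus weighted) = -115427.01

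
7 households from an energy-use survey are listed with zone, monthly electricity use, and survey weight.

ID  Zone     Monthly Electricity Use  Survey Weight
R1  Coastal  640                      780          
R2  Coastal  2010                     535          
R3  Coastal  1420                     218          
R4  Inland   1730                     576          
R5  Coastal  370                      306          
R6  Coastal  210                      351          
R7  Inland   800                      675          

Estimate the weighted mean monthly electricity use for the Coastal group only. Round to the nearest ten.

Coastal rows: R1, R2, R3, R5, R6
Weighted sum = 640×780 + 2010×535 + 1420×218 + 370×306 + 210×351
  = 499200 + 1075350 + 309560 + 113220 + 73710 = 2071040
Sum of weights = 780 + 535 + 218 + 306 + 351 = 2190
Weighted mean = 2071040 / 2190 = 945.68037

950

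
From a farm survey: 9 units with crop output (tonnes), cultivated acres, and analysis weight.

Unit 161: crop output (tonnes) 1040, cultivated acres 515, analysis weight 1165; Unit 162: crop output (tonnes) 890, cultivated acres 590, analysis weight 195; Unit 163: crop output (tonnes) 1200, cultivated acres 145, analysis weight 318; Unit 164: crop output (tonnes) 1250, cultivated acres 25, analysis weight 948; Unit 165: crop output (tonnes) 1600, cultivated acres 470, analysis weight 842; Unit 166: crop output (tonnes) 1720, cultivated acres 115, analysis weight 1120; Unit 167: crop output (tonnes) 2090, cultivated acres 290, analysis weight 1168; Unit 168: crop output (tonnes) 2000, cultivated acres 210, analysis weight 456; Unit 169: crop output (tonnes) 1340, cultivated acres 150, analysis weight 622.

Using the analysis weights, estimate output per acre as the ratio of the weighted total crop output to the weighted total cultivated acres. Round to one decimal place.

Σ wᵢ·y = 1040×1165 + 890×195 + 1200×318 + 1250×948 + 1600×842 + 1720×1120 + 2090×1168 + 2000×456 + 1340×622
  = 1211600 + 173550 + 381600 + 1185000 + 1347200 + 1926400 + 2441120 + 912000 + 833480 = 10411950
Σ wᵢ·x = 515×1165 + 590×195 + 145×318 + 25×948 + 470×842 + 115×1120 + 290×1168 + 210×456 + 150×622
  = 599975 + 115050 + 46110 + 23700 + 395740 + 128800 + 338720 + 95760 + 93300 = 1837155
Ratio = 10411950 / 1837155 = 5.6674314

5.7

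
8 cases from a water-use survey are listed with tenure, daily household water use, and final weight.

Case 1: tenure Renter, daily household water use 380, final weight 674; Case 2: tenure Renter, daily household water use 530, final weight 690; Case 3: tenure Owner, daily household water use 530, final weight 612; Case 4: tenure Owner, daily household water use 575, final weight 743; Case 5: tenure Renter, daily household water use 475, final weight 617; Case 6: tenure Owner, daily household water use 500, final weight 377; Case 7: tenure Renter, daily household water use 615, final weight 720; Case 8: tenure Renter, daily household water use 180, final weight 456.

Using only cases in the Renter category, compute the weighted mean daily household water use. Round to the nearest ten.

460

Renter rows: 1, 2, 5, 7, 8
Weighted sum = 380×674 + 530×690 + 475×617 + 615×720 + 180×456
  = 1439775
Sum of weights = 674 + 690 + 617 + 720 + 456 = 3157
Weighted mean = 1439775 / 3157 = 456.05797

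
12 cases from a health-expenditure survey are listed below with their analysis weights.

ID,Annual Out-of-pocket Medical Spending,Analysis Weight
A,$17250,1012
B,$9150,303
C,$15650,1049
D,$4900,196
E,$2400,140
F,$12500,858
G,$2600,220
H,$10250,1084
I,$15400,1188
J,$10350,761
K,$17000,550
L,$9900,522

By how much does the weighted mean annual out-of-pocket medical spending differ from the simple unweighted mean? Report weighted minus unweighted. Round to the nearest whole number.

2205

Unweighted sum = 17250 + 9150 + 15650 + 4900 + 2400 + 12500 + 2600 + 10250 + 15400 + 10350 + 17000 + 9900 = 127350
Unweighted mean = 127350 / 12 = 10612.5
Weighted sum = 17250×1012 + 9150×303 + 15650×1049 + 4900×196 + 2400×140 + 12500×858 + 2600×220 + 10250×1084 + 15400×1188 + 10350×761 + 17000×550 + 9900×522
  = 101040050
Sum of weights = 1012 + 303 + 1049 + 196 + 140 + 858 + 220 + 1084 + 1188 + 761 + 550 + 522 = 7883
Weighted mean = 101040050 / 7883 = 12817.462
Difference (weighted minus unweighted) = 2204.9616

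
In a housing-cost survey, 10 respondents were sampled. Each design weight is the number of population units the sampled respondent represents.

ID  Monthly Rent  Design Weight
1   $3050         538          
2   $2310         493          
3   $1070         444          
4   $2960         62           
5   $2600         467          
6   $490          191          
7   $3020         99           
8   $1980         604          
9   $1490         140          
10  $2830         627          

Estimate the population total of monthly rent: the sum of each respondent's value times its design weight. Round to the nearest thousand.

Weighted total = 3050×538 + 2310×493 + 1070×444 + 2960×62 + 2600×467 + 490×191 + 3020×99 + 1980×604 + 1490×140 + 2830×627
  = 1640900 + 1138830 + 475080 + 183520 + 1214200 + 93590 + 298980 + 1195920 + 208600 + 1774410 = 8224030

8224000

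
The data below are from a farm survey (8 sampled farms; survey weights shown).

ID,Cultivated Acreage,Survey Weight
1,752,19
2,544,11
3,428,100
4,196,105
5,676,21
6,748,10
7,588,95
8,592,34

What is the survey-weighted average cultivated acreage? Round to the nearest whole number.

459

Weighted sum = 752×19 + 544×11 + 428×100 + 196×105 + 676×21 + 748×10 + 588×95 + 592×34
  = 181316
Sum of weights = 19 + 11 + 100 + 105 + 21 + 10 + 95 + 34 = 395
Weighted mean = 181316 / 395 = 459.02785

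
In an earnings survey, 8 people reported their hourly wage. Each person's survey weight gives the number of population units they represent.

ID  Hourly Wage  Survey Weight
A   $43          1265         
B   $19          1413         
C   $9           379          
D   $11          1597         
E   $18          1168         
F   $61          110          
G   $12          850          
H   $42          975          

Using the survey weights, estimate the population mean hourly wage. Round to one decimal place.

Weighted sum = 43×1265 + 19×1413 + 9×379 + 11×1597 + 18×1168 + 61×110 + 12×850 + 42×975
  = 54395 + 26847 + 3411 + 17567 + 21024 + 6710 + 10200 + 40950 = 181104
Sum of weights = 1265 + 1413 + 379 + 1597 + 1168 + 110 + 850 + 975 = 7757
Weighted mean = 181104 / 7757 = 23.34717

23.3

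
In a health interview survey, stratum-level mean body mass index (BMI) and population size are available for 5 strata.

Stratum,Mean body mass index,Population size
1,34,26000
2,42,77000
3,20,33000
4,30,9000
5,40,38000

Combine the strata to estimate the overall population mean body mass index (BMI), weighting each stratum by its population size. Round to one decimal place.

35.9

Σ Nₕ·x̄ₕ = 34×26000 + 42×77000 + 20×33000 + 30×9000 + 40×38000
  = 6568000
Σ Nₕ = 26000 + 77000 + 33000 + 9000 + 38000 = 183000
Overall mean = 6568000 / 183000 = 35.89071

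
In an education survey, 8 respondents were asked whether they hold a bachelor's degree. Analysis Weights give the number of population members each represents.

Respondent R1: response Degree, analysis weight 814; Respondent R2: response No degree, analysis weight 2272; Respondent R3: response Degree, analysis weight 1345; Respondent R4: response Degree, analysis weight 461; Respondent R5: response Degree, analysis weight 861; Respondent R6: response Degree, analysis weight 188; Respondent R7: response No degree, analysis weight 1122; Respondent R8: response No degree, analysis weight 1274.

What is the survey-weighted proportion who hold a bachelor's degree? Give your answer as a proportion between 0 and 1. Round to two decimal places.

Sum of weights for 'Degree' = 814 + 1345 + 461 + 861 + 188 = 3669
Total weight = 814 + 2272 + 1345 + 461 + 861 + 188 + 1122 + 1274 = 8337
Weighted proportion = 3669 / 8337 = 0.44008636

0.44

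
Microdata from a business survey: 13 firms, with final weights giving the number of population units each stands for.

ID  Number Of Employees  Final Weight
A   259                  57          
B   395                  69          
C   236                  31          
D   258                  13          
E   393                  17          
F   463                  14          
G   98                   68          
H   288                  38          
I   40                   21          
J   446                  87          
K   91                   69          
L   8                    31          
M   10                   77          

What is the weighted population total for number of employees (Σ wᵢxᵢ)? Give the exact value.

Weighted total = 130398

130398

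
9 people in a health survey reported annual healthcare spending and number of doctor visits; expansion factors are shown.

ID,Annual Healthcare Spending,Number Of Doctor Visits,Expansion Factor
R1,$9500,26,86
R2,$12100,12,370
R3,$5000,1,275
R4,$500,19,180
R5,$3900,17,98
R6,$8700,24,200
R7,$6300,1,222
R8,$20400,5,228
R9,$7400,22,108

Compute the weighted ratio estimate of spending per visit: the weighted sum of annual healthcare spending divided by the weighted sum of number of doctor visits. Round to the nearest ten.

760

Σ wᵢ·y = 9500×86 + 12100×370 + 5000×275 + 500×180 + 3900×98 + 8700×200 + 6300×222 + 20400×228 + 7400×108
  = 817000 + 4477000 + 1375000 + 90000 + 382200 + 1740000 + 1398600 + 4651200 + 799200 = 15730200
Σ wᵢ·x = 26×86 + 12×370 + 1×275 + 19×180 + 17×98 + 24×200 + 1×222 + 5×228 + 22×108
  = 20575
Ratio = 15730200 / 20575 = 764.52977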